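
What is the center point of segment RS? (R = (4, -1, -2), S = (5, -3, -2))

M = ((x₁+x₂)/2, (y₁+y₂)/2, (z₁+z₂)/2)
  = ((4 + 5)/2, (-1 - 3)/2, (-2 - 2)/2)
  = (9/2, -4/2, -4/2)
  = (4.5, -2, -2)

(4.5, -2, -2)


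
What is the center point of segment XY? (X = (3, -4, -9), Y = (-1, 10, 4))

M = ((x₁+x₂)/2, (y₁+y₂)/2, (z₁+z₂)/2)
  = ((3 - 1)/2, (-4 + 10)/2, (-9 + 4)/2)
  = (2/2, 6/2, -5/2)
  = (1, 3, -2.5)

(1, 3, -2.5)


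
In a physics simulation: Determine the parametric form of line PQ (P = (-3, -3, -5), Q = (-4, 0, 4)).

Direction vector d = Q - P = (-4 + 3, 0 + 3, 4 + 5) = (-1, 3, 9)
Parametric form r = P + t·d:
x = -3 - t, y = -3 + 3t, z = -5 + 9t

x = -3 - t, y = -3 + 3t, z = -5 + 9t


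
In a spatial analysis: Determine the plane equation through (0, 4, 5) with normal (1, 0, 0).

The plane through P with normal n = (a, b, c) satisfies n·(r - P) = 0,
i.e. ax + by + cz = a·x₀ + b·y₀ + c·z₀.
d = 1·0 + 0·4 + 0·5
  = 0 + 0 + 0
  = 0
Equation: x = 0

x = 0


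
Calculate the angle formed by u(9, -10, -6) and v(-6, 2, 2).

u·v = 9·(-6) + (-10)·2 + (-6)·2 = -54 - 20 - 12 = -86
|u| = √(9² + (-10)² + (-6)²) = √217 ≈ 14.73
|v| = √((-6)² + 2² + 2²) = √44 ≈ 6.633
cos θ = (u·v)/(|u||v|) = -86/(14.73·6.633) ≈ -0.8801
θ = arccos(-0.8801) ≈ 151.7°

151.7°


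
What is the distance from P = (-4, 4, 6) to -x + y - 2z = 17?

distance = |a·x₀ + b·y₀ + c·z₀ - d| / √(a² + b² + c²)
  = |(-1)·(-4) + 1·4 + (-2)·6 - 17| / √((-1)² + 1² + (-2)²)
  = |4 + 4 - 12 - 17| / √(1 + 1 + 4)
  = |-21| / √6
  = 21 / 2.449
  ≈ 8.573

8.573


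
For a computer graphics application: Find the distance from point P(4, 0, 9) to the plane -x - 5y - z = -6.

distance = |a·x₀ + b·y₀ + c·z₀ - d| / √(a² + b² + c²)
  = |(-1)·4 + (-5)·0 + (-1)·9 - (-6)| / √((-1)² + (-5)² + (-1)²)
  = |-4 + 0 - 9 + 6| / √(1 + 25 + 1)
  = |-7| / √27
  = 7 / 5.196
  ≈ 1.347

1.347


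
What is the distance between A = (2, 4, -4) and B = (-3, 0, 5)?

d = √[(x₂-x₁)² + (y₂-y₁)² + (z₂-z₁)²]
  = √[(-5)² + (-4)² + 9²]
  = √[25 + 16 + 81]
  = √122
  ≈ 11.05

11.05


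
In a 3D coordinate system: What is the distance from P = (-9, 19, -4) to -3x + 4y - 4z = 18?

distance = |a·x₀ + b·y₀ + c·z₀ - d| / √(a² + b² + c²)
  = |(-3)·(-9) + 4·19 + (-4)·(-4) - 18| / √((-3)² + 4² + (-4)²)
  = |27 + 76 + 16 - 18| / √(9 + 16 + 16)
  = |101| / √41
  = 101 / 6.403
  ≈ 15.77

15.77


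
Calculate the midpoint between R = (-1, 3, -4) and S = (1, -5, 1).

M = ((x₁+x₂)/2, (y₁+y₂)/2, (z₁+z₂)/2)
  = ((-1 + 1)/2, (3 - 5)/2, (-4 + 1)/2)
  = (0/2, -2/2, -3/2)
  = (0, -1, -1.5)

(0, -1, -1.5)


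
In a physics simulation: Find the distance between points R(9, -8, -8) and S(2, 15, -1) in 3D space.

d = √[(x₂-x₁)² + (y₂-y₁)² + (z₂-z₁)²]
  = √[(-7)² + 23² + 7²]
  = √[49 + 529 + 49]
  = √627
  ≈ 25.04

25.04


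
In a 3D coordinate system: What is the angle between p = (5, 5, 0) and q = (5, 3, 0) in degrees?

p·q = 5·5 + 5·3 + 0·0 = 25 + 15 + 0 = 40
|p| = √(5² + 5² + 0²) = √50 ≈ 7.071
|q| = √(5² + 3² + 0²) = √34 ≈ 5.831
cos θ = (p·q)/(|p||q|) = 40/(7.071·5.831) ≈ 0.9701
θ = arccos(0.9701) ≈ 14.04°

14.04°


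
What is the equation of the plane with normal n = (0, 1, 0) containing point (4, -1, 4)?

The plane through P with normal n = (a, b, c) satisfies n·(r - P) = 0,
i.e. ax + by + cz = a·x₀ + b·y₀ + c·z₀.
d = 0·4 + 1·(-1) + 0·4
  = 0 - 1 + 0
  = -1
Equation: y = -1

y = -1


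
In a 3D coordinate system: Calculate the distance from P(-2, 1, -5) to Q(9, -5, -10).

d = √[(x₂-x₁)² + (y₂-y₁)² + (z₂-z₁)²]
  = √[11² + (-6)² + (-5)²]
  = √[121 + 36 + 25]
  = √182
  ≈ 13.49

13.49


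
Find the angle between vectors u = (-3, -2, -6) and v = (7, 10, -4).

u·v = (-3)·7 + (-2)·10 + (-6)·(-4) = -21 - 20 + 24 = -17
|u| = √((-3)² + (-2)² + (-6)²) = √49 ≈ 7
|v| = √(7² + 10² + (-4)²) = √165 ≈ 12.85
cos θ = (u·v)/(|u||v|) = -17/(7·12.85) ≈ -0.1891
θ = arccos(-0.1891) ≈ 100.9°

100.9°


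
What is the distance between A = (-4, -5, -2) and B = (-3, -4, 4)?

d = √[(x₂-x₁)² + (y₂-y₁)² + (z₂-z₁)²]
  = √[1² + 1² + 6²]
  = √[1 + 1 + 36]
  = √38
  ≈ 6.164

6.164


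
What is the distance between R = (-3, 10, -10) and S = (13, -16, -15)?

d = √[(x₂-x₁)² + (y₂-y₁)² + (z₂-z₁)²]
  = √[16² + (-26)² + (-5)²]
  = √[256 + 676 + 25]
  = √957
  ≈ 30.94

30.94


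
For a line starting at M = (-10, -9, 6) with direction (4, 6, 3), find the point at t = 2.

P(t) = M + t·d
  = (-10 + 4·2, -9 + 6·2, 6 + 3·2)
  = (-10 + 8, -9 + 12, 6 + 6)
  = (-2, 3, 12)

(-2, 3, 12)


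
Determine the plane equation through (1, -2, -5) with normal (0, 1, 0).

The plane through P with normal n = (a, b, c) satisfies n·(r - P) = 0,
i.e. ax + by + cz = a·x₀ + b·y₀ + c·z₀.
d = 0·1 + 1·(-2) + 0·(-5)
  = 0 - 2 + 0
  = -2
Equation: y = -2

y = -2


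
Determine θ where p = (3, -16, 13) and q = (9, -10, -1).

p·q = 3·9 + (-16)·(-10) + 13·(-1) = 27 + 160 - 13 = 174
|p| = √(3² + (-16)² + 13²) = √434 ≈ 20.83
|q| = √(9² + (-10)² + (-1)²) = √182 ≈ 13.49
cos θ = (p·q)/(|p||q|) = 174/(20.83·13.49) ≈ 0.6191
θ = arccos(0.6191) ≈ 51.75°

51.75°


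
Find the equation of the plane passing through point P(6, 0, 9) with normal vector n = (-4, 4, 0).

The plane through P with normal n = (a, b, c) satisfies n·(r - P) = 0,
i.e. ax + by + cz = a·x₀ + b·y₀ + c·z₀.
d = (-4)·6 + 4·0 + 0·9
  = -24 + 0 + 0
  = -24
Equation: -4x + 4y = -24

-4x + 4y = -24


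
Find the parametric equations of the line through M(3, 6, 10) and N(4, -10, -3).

Direction vector d = N - M = (4 - 3, -10 - 6, -3 - 10) = (1, -16, -13)
Parametric form r = M + t·d:
x = 3 + t, y = 6 - 16t, z = 10 - 13t

x = 3 + t, y = 6 - 16t, z = 10 - 13t


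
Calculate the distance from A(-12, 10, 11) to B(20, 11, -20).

d = √[(x₂-x₁)² + (y₂-y₁)² + (z₂-z₁)²]
  = √[32² + 1² + (-31)²]
  = √[1024 + 1 + 961]
  = √1986
  ≈ 44.56

44.56


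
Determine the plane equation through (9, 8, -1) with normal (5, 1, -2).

The plane through P with normal n = (a, b, c) satisfies n·(r - P) = 0,
i.e. ax + by + cz = a·x₀ + b·y₀ + c·z₀.
d = 5·9 + 1·8 + (-2)·(-1)
  = 45 + 8 + 2
  = 55
Equation: 5x + y - 2z = 55

5x + y - 2z = 55


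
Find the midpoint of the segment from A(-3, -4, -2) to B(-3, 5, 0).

M = ((x₁+x₂)/2, (y₁+y₂)/2, (z₁+z₂)/2)
  = ((-3 - 3)/2, (-4 + 5)/2, (-2 + 0)/2)
  = (-6/2, 1/2, -2/2)
  = (-3, 0.5, -1)

(-3, 0.5, -1)


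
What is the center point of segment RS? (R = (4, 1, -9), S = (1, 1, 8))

M = ((x₁+x₂)/2, (y₁+y₂)/2, (z₁+z₂)/2)
  = ((4 + 1)/2, (1 + 1)/2, (-9 + 8)/2)
  = (5/2, 2/2, -1/2)
  = (2.5, 1, -0.5)

(2.5, 1, -0.5)


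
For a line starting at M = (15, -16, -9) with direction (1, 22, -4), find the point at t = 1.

P(t) = M + t·d
  = (15 + 1·1, -16 + 22·1, -9 + (-4)·1)
  = (15 + 1, -16 + 22, -9 - 4)
  = (16, 6, -13)

(16, 6, -13)


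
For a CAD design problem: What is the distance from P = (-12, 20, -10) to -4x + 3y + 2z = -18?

distance = |a·x₀ + b·y₀ + c·z₀ - d| / √(a² + b² + c²)
  = |(-4)·(-12) + 3·20 + 2·(-10) - (-18)| / √((-4)² + 3² + 2²)
  = |48 + 60 - 20 + 18| / √(16 + 9 + 4)
  = |106| / √29
  = 106 / 5.385
  ≈ 19.68

19.68


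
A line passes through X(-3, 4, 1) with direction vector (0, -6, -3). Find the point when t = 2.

P(t) = X + t·d
  = (-3 + 0·2, 4 + (-6)·2, 1 + (-3)·2)
  = (-3 + 0, 4 - 12, 1 - 6)
  = (-3, -8, -5)

(-3, -8, -5)


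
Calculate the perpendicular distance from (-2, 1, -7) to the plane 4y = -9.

distance = |a·x₀ + b·y₀ + c·z₀ - d| / √(a² + b² + c²)
  = |0·(-2) + 4·1 + 0·(-7) - (-9)| / √(0² + 4² + 0²)
  = |0 + 4 + 0 + 9| / √(0 + 16 + 0)
  = |13| / √16
  = 13 / 4
  ≈ 3.25

3.25


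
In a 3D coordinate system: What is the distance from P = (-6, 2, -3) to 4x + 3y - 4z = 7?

distance = |a·x₀ + b·y₀ + c·z₀ - d| / √(a² + b² + c²)
  = |4·(-6) + 3·2 + (-4)·(-3) - 7| / √(4² + 3² + (-4)²)
  = |-24 + 6 + 12 - 7| / √(16 + 9 + 16)
  = |-13| / √41
  = 13 / 6.403
  ≈ 2.03

2.03


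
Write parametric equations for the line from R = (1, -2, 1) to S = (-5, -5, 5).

Direction vector d = S - R = (-5 - 1, -5 + 2, 5 - 1) = (-6, -3, 4)
Parametric form r = R + t·d:
x = 1 - 6t, y = -2 - 3t, z = 1 + 4t

x = 1 - 6t, y = -2 - 3t, z = 1 + 4t


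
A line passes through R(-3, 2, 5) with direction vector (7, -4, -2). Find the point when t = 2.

P(t) = R + t·d
  = (-3 + 7·2, 2 + (-4)·2, 5 + (-2)·2)
  = (-3 + 14, 2 - 8, 5 - 4)
  = (11, -6, 1)

(11, -6, 1)


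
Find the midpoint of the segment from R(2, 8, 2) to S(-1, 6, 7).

M = ((x₁+x₂)/2, (y₁+y₂)/2, (z₁+z₂)/2)
  = ((2 - 1)/2, (8 + 6)/2, (2 + 7)/2)
  = (1/2, 14/2, 9/2)
  = (0.5, 7, 4.5)

(0.5, 7, 4.5)


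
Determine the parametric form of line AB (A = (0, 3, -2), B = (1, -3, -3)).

Direction vector d = B - A = (1 + 0, -3 - 3, -3 + 2) = (1, -6, -1)
Parametric form r = A + t·d:
x = 0 + t, y = 3 - 6t, z = -2 - t

x = 0 + t, y = 3 - 6t, z = -2 - t


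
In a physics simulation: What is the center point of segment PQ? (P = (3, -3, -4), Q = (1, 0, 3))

M = ((x₁+x₂)/2, (y₁+y₂)/2, (z₁+z₂)/2)
  = ((3 + 1)/2, (-3 + 0)/2, (-4 + 3)/2)
  = (4/2, -3/2, -1/2)
  = (2, -1.5, -0.5)

(2, -1.5, -0.5)


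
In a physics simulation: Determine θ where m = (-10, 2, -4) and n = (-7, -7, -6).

m·n = (-10)·(-7) + 2·(-7) + (-4)·(-6) = 70 - 14 + 24 = 80
|m| = √((-10)² + 2² + (-4)²) = √120 ≈ 10.95
|n| = √((-7)² + (-7)² + (-6)²) = √134 ≈ 11.58
cos θ = (m·n)/(|m||n|) = 80/(10.95·11.58) ≈ 0.6309
θ = arccos(0.6309) ≈ 50.88°

50.88°


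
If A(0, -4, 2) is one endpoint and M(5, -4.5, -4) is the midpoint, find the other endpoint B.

B = 2M - A
  = (2·5 - 0, 2·(-4.5) - (-4), 2·(-4) - 2)
  = (10 + 0, -9 + 4, -8 - 2)
  = (10, -5, -10)

(10, -5, -10)


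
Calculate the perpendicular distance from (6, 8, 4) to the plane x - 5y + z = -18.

distance = |a·x₀ + b·y₀ + c·z₀ - d| / √(a² + b² + c²)
  = |1·6 + (-5)·8 + 1·4 - (-18)| / √(1² + (-5)² + 1²)
  = |6 - 40 + 4 + 18| / √(1 + 25 + 1)
  = |-12| / √27
  = 12 / 5.196
  ≈ 2.309

2.309


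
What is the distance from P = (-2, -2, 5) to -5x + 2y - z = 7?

distance = |a·x₀ + b·y₀ + c·z₀ - d| / √(a² + b² + c²)
  = |(-5)·(-2) + 2·(-2) + (-1)·5 - 7| / √((-5)² + 2² + (-1)²)
  = |10 - 4 - 5 - 7| / √(25 + 4 + 1)
  = |-6| / √30
  = 6 / 5.477
  ≈ 1.095

1.095


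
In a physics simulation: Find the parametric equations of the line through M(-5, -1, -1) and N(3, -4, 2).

Direction vector d = N - M = (3 + 5, -4 + 1, 2 + 1) = (8, -3, 3)
Parametric form r = M + t·d:
x = -5 + 8t, y = -1 - 3t, z = -1 + 3t

x = -5 + 8t, y = -1 - 3t, z = -1 + 3t


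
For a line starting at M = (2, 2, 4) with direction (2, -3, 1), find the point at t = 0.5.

P(t) = M + t·d
  = (2 + 2·0.5, 2 + (-3)·0.5, 4 + 1·0.5)
  = (2 + 1, 2 - 1.5, 4 + 0.5)
  = (3, 0.5, 4.5)

(3, 0.5, 4.5)


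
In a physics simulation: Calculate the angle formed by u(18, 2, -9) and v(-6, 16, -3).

u·v = 18·(-6) + 2·16 + (-9)·(-3) = -108 + 32 + 27 = -49
|u| = √(18² + 2² + (-9)²) = √409 ≈ 20.22
|v| = √((-6)² + 16² + (-3)²) = √301 ≈ 17.35
cos θ = (u·v)/(|u||v|) = -49/(20.22·17.35) ≈ -0.1397
θ = arccos(-0.1397) ≈ 98.03°

98.03°


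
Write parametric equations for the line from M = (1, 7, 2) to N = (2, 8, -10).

Direction vector d = N - M = (2 - 1, 8 - 7, -10 - 2) = (1, 1, -12)
Parametric form r = M + t·d:
x = 1 + t, y = 7 + t, z = 2 - 12t

x = 1 + t, y = 7 + t, z = 2 - 12t


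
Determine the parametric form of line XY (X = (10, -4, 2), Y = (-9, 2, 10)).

Direction vector d = Y - X = (-9 - 10, 2 + 4, 10 - 2) = (-19, 6, 8)
Parametric form r = X + t·d:
x = 10 - 19t, y = -4 + 6t, z = 2 + 8t

x = 10 - 19t, y = -4 + 6t, z = 2 + 8t


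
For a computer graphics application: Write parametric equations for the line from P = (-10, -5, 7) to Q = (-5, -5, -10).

Direction vector d = Q - P = (-5 + 10, -5 + 5, -10 - 7) = (5, 0, -17)
Parametric form r = P + t·d:
x = -10 + 5t, y = -5, z = 7 - 17t

x = -10 + 5t, y = -5, z = 7 - 17t


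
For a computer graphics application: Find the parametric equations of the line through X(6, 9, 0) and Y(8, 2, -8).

Direction vector d = Y - X = (8 - 6, 2 - 9, -8 + 0) = (2, -7, -8)
Parametric form r = X + t·d:
x = 6 + 2t, y = 9 - 7t, z = 0 - 8t

x = 6 + 2t, y = 9 - 7t, z = 0 - 8t


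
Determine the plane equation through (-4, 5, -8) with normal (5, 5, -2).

The plane through P with normal n = (a, b, c) satisfies n·(r - P) = 0,
i.e. ax + by + cz = a·x₀ + b·y₀ + c·z₀.
d = 5·(-4) + 5·5 + (-2)·(-8)
  = -20 + 25 + 16
  = 21
Equation: 5x + 5y - 2z = 21

5x + 5y - 2z = 21


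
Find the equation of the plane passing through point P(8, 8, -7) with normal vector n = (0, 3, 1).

The plane through P with normal n = (a, b, c) satisfies n·(r - P) = 0,
i.e. ax + by + cz = a·x₀ + b·y₀ + c·z₀.
d = 0·8 + 3·8 + 1·(-7)
  = 0 + 24 - 7
  = 17
Equation: 3y + z = 17

3y + z = 17


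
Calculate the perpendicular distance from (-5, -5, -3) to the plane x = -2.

distance = |a·x₀ + b·y₀ + c·z₀ - d| / √(a² + b² + c²)
  = |1·(-5) + 0·(-5) + 0·(-3) - (-2)| / √(1² + 0² + 0²)
  = |-5 + 0 + 0 + 2| / √(1 + 0 + 0)
  = |-3| / √1
  = 3 / 1
  ≈ 3

3


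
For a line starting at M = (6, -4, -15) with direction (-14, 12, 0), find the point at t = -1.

P(t) = M + t·d
  = (6 + (-14)·(-1), -4 + 12·(-1), -15 + 0·(-1))
  = (6 + 14, -4 - 12, -15 + 0)
  = (20, -16, -15)

(20, -16, -15)


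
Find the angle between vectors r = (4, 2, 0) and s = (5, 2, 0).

r·s = 4·5 + 2·2 + 0·0 = 20 + 4 + 0 = 24
|r| = √(4² + 2² + 0²) = √20 ≈ 4.472
|s| = √(5² + 2² + 0²) = √29 ≈ 5.385
cos θ = (r·s)/(|r||s|) = 24/(4.472·5.385) ≈ 0.9965
θ = arccos(0.9965) ≈ 4.764°

4.764°


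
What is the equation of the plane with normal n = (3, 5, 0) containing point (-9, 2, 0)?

The plane through P with normal n = (a, b, c) satisfies n·(r - P) = 0,
i.e. ax + by + cz = a·x₀ + b·y₀ + c·z₀.
d = 3·(-9) + 5·2 + 0·0
  = -27 + 10 + 0
  = -17
Equation: 3x + 5y = -17

3x + 5y = -17


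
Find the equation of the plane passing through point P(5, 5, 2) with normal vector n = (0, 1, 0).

The plane through P with normal n = (a, b, c) satisfies n·(r - P) = 0,
i.e. ax + by + cz = a·x₀ + b·y₀ + c·z₀.
d = 0·5 + 1·5 + 0·2
  = 0 + 5 + 0
  = 5
Equation: y = 5

y = 5


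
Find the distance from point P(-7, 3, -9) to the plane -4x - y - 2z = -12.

distance = |a·x₀ + b·y₀ + c·z₀ - d| / √(a² + b² + c²)
  = |(-4)·(-7) + (-1)·3 + (-2)·(-9) - (-12)| / √((-4)² + (-1)² + (-2)²)
  = |28 - 3 + 18 + 12| / √(16 + 1 + 4)
  = |55| / √21
  = 55 / 4.583
  ≈ 12

12


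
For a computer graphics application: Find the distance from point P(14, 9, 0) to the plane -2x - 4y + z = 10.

distance = |a·x₀ + b·y₀ + c·z₀ - d| / √(a² + b² + c²)
  = |(-2)·14 + (-4)·9 + 1·0 - 10| / √((-2)² + (-4)² + 1²)
  = |-28 - 36 + 0 - 10| / √(4 + 16 + 1)
  = |-74| / √21
  = 74 / 4.583
  ≈ 16.15

16.15


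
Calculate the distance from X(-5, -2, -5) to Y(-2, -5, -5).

d = √[(x₂-x₁)² + (y₂-y₁)² + (z₂-z₁)²]
  = √[3² + (-3)² + 0²]
  = √[9 + 9 + 0]
  = √18
  ≈ 4.243

4.243


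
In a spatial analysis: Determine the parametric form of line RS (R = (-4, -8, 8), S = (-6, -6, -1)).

Direction vector d = S - R = (-6 + 4, -6 + 8, -1 - 8) = (-2, 2, -9)
Parametric form r = R + t·d:
x = -4 - 2t, y = -8 + 2t, z = 8 - 9t

x = -4 - 2t, y = -8 + 2t, z = 8 - 9t


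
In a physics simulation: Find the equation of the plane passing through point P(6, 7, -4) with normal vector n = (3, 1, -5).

The plane through P with normal n = (a, b, c) satisfies n·(r - P) = 0,
i.e. ax + by + cz = a·x₀ + b·y₀ + c·z₀.
d = 3·6 + 1·7 + (-5)·(-4)
  = 18 + 7 + 20
  = 45
Equation: 3x + y - 5z = 45

3x + y - 5z = 45


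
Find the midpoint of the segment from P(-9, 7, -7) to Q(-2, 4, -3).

M = ((x₁+x₂)/2, (y₁+y₂)/2, (z₁+z₂)/2)
  = ((-9 - 2)/2, (7 + 4)/2, (-7 - 3)/2)
  = (-11/2, 11/2, -10/2)
  = (-5.5, 5.5, -5)

(-5.5, 5.5, -5)


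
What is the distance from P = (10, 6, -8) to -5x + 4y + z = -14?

distance = |a·x₀ + b·y₀ + c·z₀ - d| / √(a² + b² + c²)
  = |(-5)·10 + 4·6 + 1·(-8) - (-14)| / √((-5)² + 4² + 1²)
  = |-50 + 24 - 8 + 14| / √(25 + 16 + 1)
  = |-20| / √42
  = 20 / 6.481
  ≈ 3.086

3.086


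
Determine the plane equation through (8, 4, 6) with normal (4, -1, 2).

The plane through P with normal n = (a, b, c) satisfies n·(r - P) = 0,
i.e. ax + by + cz = a·x₀ + b·y₀ + c·z₀.
d = 4·8 + (-1)·4 + 2·6
  = 32 - 4 + 12
  = 40
Equation: 4x - y + 2z = 40

4x - y + 2z = 40


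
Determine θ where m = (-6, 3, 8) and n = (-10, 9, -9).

m·n = (-6)·(-10) + 3·9 + 8·(-9) = 60 + 27 - 72 = 15
|m| = √((-6)² + 3² + 8²) = √109 ≈ 10.44
|n| = √((-10)² + 9² + (-9)²) = √262 ≈ 16.19
cos θ = (m·n)/(|m||n|) = 15/(10.44·16.19) ≈ 0.08876
θ = arccos(0.08876) ≈ 84.91°

84.91°


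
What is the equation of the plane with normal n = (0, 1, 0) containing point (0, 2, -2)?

The plane through P with normal n = (a, b, c) satisfies n·(r - P) = 0,
i.e. ax + by + cz = a·x₀ + b·y₀ + c·z₀.
d = 0·0 + 1·2 + 0·(-2)
  = 0 + 2 + 0
  = 2
Equation: y = 2

y = 2


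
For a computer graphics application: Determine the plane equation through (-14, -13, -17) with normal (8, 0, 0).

The plane through P with normal n = (a, b, c) satisfies n·(r - P) = 0,
i.e. ax + by + cz = a·x₀ + b·y₀ + c·z₀.
d = 8·(-14) + 0·(-13) + 0·(-17)
  = -112 + 0 + 0
  = -112
Equation: 8x = -112

8x = -112


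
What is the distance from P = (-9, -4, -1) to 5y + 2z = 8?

distance = |a·x₀ + b·y₀ + c·z₀ - d| / √(a² + b² + c²)
  = |0·(-9) + 5·(-4) + 2·(-1) - 8| / √(0² + 5² + 2²)
  = |0 - 20 - 2 - 8| / √(0 + 25 + 4)
  = |-30| / √29
  = 30 / 5.385
  ≈ 5.571

5.571


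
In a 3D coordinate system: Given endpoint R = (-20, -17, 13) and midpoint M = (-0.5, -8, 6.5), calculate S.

S = 2M - R
  = (2·(-0.5) - (-20), 2·(-8) - (-17), 2·6.5 - 13)
  = (-1 + 20, -16 + 17, 13 - 13)
  = (19, 1, 0)

(19, 1, 0)


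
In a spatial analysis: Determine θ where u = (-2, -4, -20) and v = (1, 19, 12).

u·v = (-2)·1 + (-4)·19 + (-20)·12 = -2 - 76 - 240 = -318
|u| = √((-2)² + (-4)² + (-20)²) = √420 ≈ 20.49
|v| = √(1² + 19² + 12²) = √506 ≈ 22.49
cos θ = (u·v)/(|u||v|) = -318/(20.49·22.49) ≈ -0.6898
θ = arccos(-0.6898) ≈ 133.6°

133.6°


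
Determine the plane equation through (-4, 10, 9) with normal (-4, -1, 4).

The plane through P with normal n = (a, b, c) satisfies n·(r - P) = 0,
i.e. ax + by + cz = a·x₀ + b·y₀ + c·z₀.
d = (-4)·(-4) + (-1)·10 + 4·9
  = 16 - 10 + 36
  = 42
Equation: -4x - y + 4z = 42

-4x - y + 4z = 42


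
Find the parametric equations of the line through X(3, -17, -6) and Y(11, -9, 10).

Direction vector d = Y - X = (11 - 3, -9 + 17, 10 + 6) = (8, 8, 16)
Parametric form r = X + t·d:
x = 3 + 8t, y = -17 + 8t, z = -6 + 16t

x = 3 + 8t, y = -17 + 8t, z = -6 + 16t


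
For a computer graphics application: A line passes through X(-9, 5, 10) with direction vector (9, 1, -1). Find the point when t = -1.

P(t) = X + t·d
  = (-9 + 9·(-1), 5 + 1·(-1), 10 + (-1)·(-1))
  = (-9 - 9, 5 - 1, 10 + 1)
  = (-18, 4, 11)

(-18, 4, 11)


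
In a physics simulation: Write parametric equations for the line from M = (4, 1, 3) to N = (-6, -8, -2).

Direction vector d = N - M = (-6 - 4, -8 - 1, -2 - 3) = (-10, -9, -5)
Parametric form r = M + t·d:
x = 4 - 10t, y = 1 - 9t, z = 3 - 5t

x = 4 - 10t, y = 1 - 9t, z = 3 - 5t


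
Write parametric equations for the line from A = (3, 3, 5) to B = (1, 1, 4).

Direction vector d = B - A = (1 - 3, 1 - 3, 4 - 5) = (-2, -2, -1)
Parametric form r = A + t·d:
x = 3 - 2t, y = 3 - 2t, z = 5 - t

x = 3 - 2t, y = 3 - 2t, z = 5 - t


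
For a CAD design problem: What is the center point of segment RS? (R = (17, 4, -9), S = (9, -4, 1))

M = ((x₁+x₂)/2, (y₁+y₂)/2, (z₁+z₂)/2)
  = ((17 + 9)/2, (4 - 4)/2, (-9 + 1)/2)
  = (26/2, 0/2, -8/2)
  = (13, 0, -4)

(13, 0, -4)


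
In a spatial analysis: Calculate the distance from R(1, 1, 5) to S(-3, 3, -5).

d = √[(x₂-x₁)² + (y₂-y₁)² + (z₂-z₁)²]
  = √[(-4)² + 2² + (-10)²]
  = √[16 + 4 + 100]
  = √120
  ≈ 10.95

10.95


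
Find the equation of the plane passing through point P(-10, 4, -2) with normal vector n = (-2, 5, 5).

The plane through P with normal n = (a, b, c) satisfies n·(r - P) = 0,
i.e. ax + by + cz = a·x₀ + b·y₀ + c·z₀.
d = (-2)·(-10) + 5·4 + 5·(-2)
  = 20 + 20 - 10
  = 30
Equation: -2x + 5y + 5z = 30

-2x + 5y + 5z = 30


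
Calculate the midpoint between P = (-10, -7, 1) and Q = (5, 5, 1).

M = ((x₁+x₂)/2, (y₁+y₂)/2, (z₁+z₂)/2)
  = ((-10 + 5)/2, (-7 + 5)/2, (1 + 1)/2)
  = (-5/2, -2/2, 2/2)
  = (-2.5, -1, 1)

(-2.5, -1, 1)


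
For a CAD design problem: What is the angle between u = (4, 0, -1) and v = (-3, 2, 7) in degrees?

u·v = 4·(-3) + 0·2 + (-1)·7 = -12 + 0 - 7 = -19
|u| = √(4² + 0² + (-1)²) = √17 ≈ 4.123
|v| = √((-3)² + 2² + 7²) = √62 ≈ 7.874
cos θ = (u·v)/(|u||v|) = -19/(4.123·7.874) ≈ -0.5852
θ = arccos(-0.5852) ≈ 125.8°

125.8°


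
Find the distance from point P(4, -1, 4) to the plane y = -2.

distance = |a·x₀ + b·y₀ + c·z₀ - d| / √(a² + b² + c²)
  = |0·4 + 1·(-1) + 0·4 - (-2)| / √(0² + 1² + 0²)
  = |0 - 1 + 0 + 2| / √(0 + 1 + 0)
  = |1| / √1
  = 1 / 1
  ≈ 1

1


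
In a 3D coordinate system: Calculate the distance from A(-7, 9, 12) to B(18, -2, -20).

d = √[(x₂-x₁)² + (y₂-y₁)² + (z₂-z₁)²]
  = √[25² + (-11)² + (-32)²]
  = √[625 + 121 + 1024]
  = √1770
  ≈ 42.07

42.07


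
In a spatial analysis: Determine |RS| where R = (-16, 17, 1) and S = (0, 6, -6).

d = √[(x₂-x₁)² + (y₂-y₁)² + (z₂-z₁)²]
  = √[16² + (-11)² + (-7)²]
  = √[256 + 121 + 49]
  = √426
  ≈ 20.64

20.64


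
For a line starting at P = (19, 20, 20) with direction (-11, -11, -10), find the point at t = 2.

P(t) = P + t·d
  = (19 + (-11)·2, 20 + (-11)·2, 20 + (-10)·2)
  = (19 - 22, 20 - 22, 20 - 20)
  = (-3, -2, 0)

(-3, -2, 0)


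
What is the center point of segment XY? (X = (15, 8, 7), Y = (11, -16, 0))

M = ((x₁+x₂)/2, (y₁+y₂)/2, (z₁+z₂)/2)
  = ((15 + 11)/2, (8 - 16)/2, (7 + 0)/2)
  = (26/2, -8/2, 7/2)
  = (13, -4, 3.5)

(13, -4, 3.5)


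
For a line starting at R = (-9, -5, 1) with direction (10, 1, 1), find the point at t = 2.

P(t) = R + t·d
  = (-9 + 10·2, -5 + 1·2, 1 + 1·2)
  = (-9 + 20, -5 + 2, 1 + 2)
  = (11, -3, 3)

(11, -3, 3)


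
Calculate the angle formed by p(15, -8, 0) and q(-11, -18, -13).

p·q = 15·(-11) + (-8)·(-18) + 0·(-13) = -165 + 144 + 0 = -21
|p| = √(15² + (-8)² + 0²) = √289 ≈ 17
|q| = √((-11)² + (-18)² + (-13)²) = √614 ≈ 24.78
cos θ = (p·q)/(|p||q|) = -21/(17·24.78) ≈ -0.04985
θ = arccos(-0.04985) ≈ 92.86°

92.86°


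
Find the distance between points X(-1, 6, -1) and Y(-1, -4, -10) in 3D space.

d = √[(x₂-x₁)² + (y₂-y₁)² + (z₂-z₁)²]
  = √[0² + (-10)² + (-9)²]
  = √[0 + 100 + 81]
  = √181
  ≈ 13.45

13.45


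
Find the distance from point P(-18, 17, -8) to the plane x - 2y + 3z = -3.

distance = |a·x₀ + b·y₀ + c·z₀ - d| / √(a² + b² + c²)
  = |1·(-18) + (-2)·17 + 3·(-8) - (-3)| / √(1² + (-2)² + 3²)
  = |-18 - 34 - 24 + 3| / √(1 + 4 + 9)
  = |-73| / √14
  = 73 / 3.742
  ≈ 19.51

19.51


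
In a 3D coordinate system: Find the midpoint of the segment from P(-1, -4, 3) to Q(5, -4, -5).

M = ((x₁+x₂)/2, (y₁+y₂)/2, (z₁+z₂)/2)
  = ((-1 + 5)/2, (-4 - 4)/2, (3 - 5)/2)
  = (4/2, -8/2, -2/2)
  = (2, -4, -1)

(2, -4, -1)


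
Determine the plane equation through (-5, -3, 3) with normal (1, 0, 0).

The plane through P with normal n = (a, b, c) satisfies n·(r - P) = 0,
i.e. ax + by + cz = a·x₀ + b·y₀ + c·z₀.
d = 1·(-5) + 0·(-3) + 0·3
  = -5 + 0 + 0
  = -5
Equation: x = -5

x = -5


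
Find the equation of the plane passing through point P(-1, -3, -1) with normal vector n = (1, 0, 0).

The plane through P with normal n = (a, b, c) satisfies n·(r - P) = 0,
i.e. ax + by + cz = a·x₀ + b·y₀ + c·z₀.
d = 1·(-1) + 0·(-3) + 0·(-1)
  = -1 + 0 + 0
  = -1
Equation: x = -1

x = -1


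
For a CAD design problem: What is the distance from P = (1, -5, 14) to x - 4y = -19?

distance = |a·x₀ + b·y₀ + c·z₀ - d| / √(a² + b² + c²)
  = |1·1 + (-4)·(-5) + 0·14 - (-19)| / √(1² + (-4)² + 0²)
  = |1 + 20 + 0 + 19| / √(1 + 16 + 0)
  = |40| / √17
  = 40 / 4.123
  ≈ 9.701

9.701


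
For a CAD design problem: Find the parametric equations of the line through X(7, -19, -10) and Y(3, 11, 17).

Direction vector d = Y - X = (3 - 7, 11 + 19, 17 + 10) = (-4, 30, 27)
Parametric form r = X + t·d:
x = 7 - 4t, y = -19 + 30t, z = -10 + 27t

x = 7 - 4t, y = -19 + 30t, z = -10 + 27t


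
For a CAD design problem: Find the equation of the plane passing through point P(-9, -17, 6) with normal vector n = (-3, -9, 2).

The plane through P with normal n = (a, b, c) satisfies n·(r - P) = 0,
i.e. ax + by + cz = a·x₀ + b·y₀ + c·z₀.
d = (-3)·(-9) + (-9)·(-17) + 2·6
  = 27 + 153 + 12
  = 192
Equation: -3x - 9y + 2z = 192

-3x - 9y + 2z = 192


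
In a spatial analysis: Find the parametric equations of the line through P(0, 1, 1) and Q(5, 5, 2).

Direction vector d = Q - P = (5 + 0, 5 - 1, 2 - 1) = (5, 4, 1)
Parametric form r = P + t·d:
x = 0 + 5t, y = 1 + 4t, z = 1 + t

x = 0 + 5t, y = 1 + 4t, z = 1 + t


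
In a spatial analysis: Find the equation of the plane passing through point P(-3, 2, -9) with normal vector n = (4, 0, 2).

The plane through P with normal n = (a, b, c) satisfies n·(r - P) = 0,
i.e. ax + by + cz = a·x₀ + b·y₀ + c·z₀.
d = 4·(-3) + 0·2 + 2·(-9)
  = -12 + 0 - 18
  = -30
Equation: 4x + 2z = -30

4x + 2z = -30


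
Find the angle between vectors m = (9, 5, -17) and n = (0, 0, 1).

m·n = 9·0 + 5·0 + (-17)·1 = 0 + 0 - 17 = -17
|m| = √(9² + 5² + (-17)²) = √395 ≈ 19.87
|n| = √(0² + 0² + 1²) = √1 ≈ 1
cos θ = (m·n)/(|m||n|) = -17/(19.87·1) ≈ -0.8554
θ = arccos(-0.8554) ≈ 148.8°

148.8°


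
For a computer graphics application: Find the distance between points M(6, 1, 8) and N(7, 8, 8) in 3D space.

d = √[(x₂-x₁)² + (y₂-y₁)² + (z₂-z₁)²]
  = √[1² + 7² + 0²]
  = √[1 + 49 + 0]
  = √50
  ≈ 7.071

7.071


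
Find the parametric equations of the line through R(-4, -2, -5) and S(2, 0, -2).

Direction vector d = S - R = (2 + 4, 0 + 2, -2 + 5) = (6, 2, 3)
Parametric form r = R + t·d:
x = -4 + 6t, y = -2 + 2t, z = -5 + 3t

x = -4 + 6t, y = -2 + 2t, z = -5 + 3t


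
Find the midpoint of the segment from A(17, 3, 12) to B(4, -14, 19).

M = ((x₁+x₂)/2, (y₁+y₂)/2, (z₁+z₂)/2)
  = ((17 + 4)/2, (3 - 14)/2, (12 + 19)/2)
  = (21/2, -11/2, 31/2)
  = (10.5, -5.5, 15.5)

(10.5, -5.5, 15.5)


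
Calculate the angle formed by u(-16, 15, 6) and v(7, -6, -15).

u·v = (-16)·7 + 15·(-6) + 6·(-15) = -112 - 90 - 90 = -292
|u| = √((-16)² + 15² + 6²) = √517 ≈ 22.74
|v| = √(7² + (-6)² + (-15)²) = √310 ≈ 17.61
cos θ = (u·v)/(|u||v|) = -292/(22.74·17.61) ≈ -0.7294
θ = arccos(-0.7294) ≈ 136.8°

136.8°


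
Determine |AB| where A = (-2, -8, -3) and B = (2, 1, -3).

d = √[(x₂-x₁)² + (y₂-y₁)² + (z₂-z₁)²]
  = √[4² + 9² + 0²]
  = √[16 + 81 + 0]
  = √97
  ≈ 9.849

9.849


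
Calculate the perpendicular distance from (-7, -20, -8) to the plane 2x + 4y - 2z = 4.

distance = |a·x₀ + b·y₀ + c·z₀ - d| / √(a² + b² + c²)
  = |2·(-7) + 4·(-20) + (-2)·(-8) - 4| / √(2² + 4² + (-2)²)
  = |-14 - 80 + 16 - 4| / √(4 + 16 + 4)
  = |-82| / √24
  = 82 / 4.899
  ≈ 16.74

16.74


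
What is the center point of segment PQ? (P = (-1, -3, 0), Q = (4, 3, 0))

M = ((x₁+x₂)/2, (y₁+y₂)/2, (z₁+z₂)/2)
  = ((-1 + 4)/2, (-3 + 3)/2, (0 + 0)/2)
  = (3/2, 0/2, 0/2)
  = (1.5, 0, 0)

(1.5, 0, 0)


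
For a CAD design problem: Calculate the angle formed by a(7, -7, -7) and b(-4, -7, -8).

a·b = 7·(-4) + (-7)·(-7) + (-7)·(-8) = -28 + 49 + 56 = 77
|a| = √(7² + (-7)² + (-7)²) = √147 ≈ 12.12
|b| = √((-4)² + (-7)² + (-8)²) = √129 ≈ 11.36
cos θ = (a·b)/(|a||b|) = 77/(12.12·11.36) ≈ 0.5592
θ = arccos(0.5592) ≈ 56°

56°


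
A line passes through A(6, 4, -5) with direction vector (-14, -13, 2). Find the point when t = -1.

P(t) = A + t·d
  = (6 + (-14)·(-1), 4 + (-13)·(-1), -5 + 2·(-1))
  = (6 + 14, 4 + 13, -5 - 2)
  = (20, 17, -7)

(20, 17, -7)


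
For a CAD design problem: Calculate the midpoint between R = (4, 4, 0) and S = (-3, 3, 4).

M = ((x₁+x₂)/2, (y₁+y₂)/2, (z₁+z₂)/2)
  = ((4 - 3)/2, (4 + 3)/2, (0 + 4)/2)
  = (1/2, 7/2, 4/2)
  = (0.5, 3.5, 2)

(0.5, 3.5, 2)


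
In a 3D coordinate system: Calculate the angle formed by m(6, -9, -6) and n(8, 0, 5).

m·n = 6·8 + (-9)·0 + (-6)·5 = 48 + 0 - 30 = 18
|m| = √(6² + (-9)² + (-6)²) = √153 ≈ 12.37
|n| = √(8² + 0² + 5²) = √89 ≈ 9.434
cos θ = (m·n)/(|m||n|) = 18/(12.37·9.434) ≈ 0.1543
θ = arccos(0.1543) ≈ 81.13°

81.13°


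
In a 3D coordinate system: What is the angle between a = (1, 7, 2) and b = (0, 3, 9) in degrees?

a·b = 1·0 + 7·3 + 2·9 = 0 + 21 + 18 = 39
|a| = √(1² + 7² + 2²) = √54 ≈ 7.348
|b| = √(0² + 3² + 9²) = √90 ≈ 9.487
cos θ = (a·b)/(|a||b|) = 39/(7.348·9.487) ≈ 0.5594
θ = arccos(0.5594) ≈ 55.98°

55.98°


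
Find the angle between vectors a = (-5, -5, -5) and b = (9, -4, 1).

a·b = (-5)·9 + (-5)·(-4) + (-5)·1 = -45 + 20 - 5 = -30
|a| = √((-5)² + (-5)² + (-5)²) = √75 ≈ 8.66
|b| = √(9² + (-4)² + 1²) = √98 ≈ 9.899
cos θ = (a·b)/(|a||b|) = -30/(8.66·9.899) ≈ -0.3499
θ = arccos(-0.3499) ≈ 110.5°

110.5°


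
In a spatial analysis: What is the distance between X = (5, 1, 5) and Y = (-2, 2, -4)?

d = √[(x₂-x₁)² + (y₂-y₁)² + (z₂-z₁)²]
  = √[(-7)² + 1² + (-9)²]
  = √[49 + 1 + 81]
  = √131
  ≈ 11.45

11.45


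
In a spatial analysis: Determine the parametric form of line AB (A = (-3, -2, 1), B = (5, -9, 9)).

Direction vector d = B - A = (5 + 3, -9 + 2, 9 - 1) = (8, -7, 8)
Parametric form r = A + t·d:
x = -3 + 8t, y = -2 - 7t, z = 1 + 8t

x = -3 + 8t, y = -2 - 7t, z = 1 + 8t


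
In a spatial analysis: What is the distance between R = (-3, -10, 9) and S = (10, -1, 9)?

d = √[(x₂-x₁)² + (y₂-y₁)² + (z₂-z₁)²]
  = √[13² + 9² + 0²]
  = √[169 + 81 + 0]
  = √250
  ≈ 15.81

15.81


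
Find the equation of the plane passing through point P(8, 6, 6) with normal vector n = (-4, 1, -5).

The plane through P with normal n = (a, b, c) satisfies n·(r - P) = 0,
i.e. ax + by + cz = a·x₀ + b·y₀ + c·z₀.
d = (-4)·8 + 1·6 + (-5)·6
  = -32 + 6 - 30
  = -56
Equation: -4x + y - 5z = -56

-4x + y - 5z = -56


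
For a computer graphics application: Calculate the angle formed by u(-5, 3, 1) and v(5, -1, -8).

u·v = (-5)·5 + 3·(-1) + 1·(-8) = -25 - 3 - 8 = -36
|u| = √((-5)² + 3² + 1²) = √35 ≈ 5.916
|v| = √(5² + (-1)² + (-8)²) = √90 ≈ 9.487
cos θ = (u·v)/(|u||v|) = -36/(5.916·9.487) ≈ -0.6414
θ = arccos(-0.6414) ≈ 129.9°

129.9°


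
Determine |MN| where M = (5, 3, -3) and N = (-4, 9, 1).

d = √[(x₂-x₁)² + (y₂-y₁)² + (z₂-z₁)²]
  = √[(-9)² + 6² + 4²]
  = √[81 + 36 + 16]
  = √133
  ≈ 11.53

11.53


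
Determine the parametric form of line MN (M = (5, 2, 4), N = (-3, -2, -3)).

Direction vector d = N - M = (-3 - 5, -2 - 2, -3 - 4) = (-8, -4, -7)
Parametric form r = M + t·d:
x = 5 - 8t, y = 2 - 4t, z = 4 - 7t

x = 5 - 8t, y = 2 - 4t, z = 4 - 7t


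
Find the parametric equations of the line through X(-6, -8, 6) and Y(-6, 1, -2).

Direction vector d = Y - X = (-6 + 6, 1 + 8, -2 - 6) = (0, 9, -8)
Parametric form r = X + t·d:
x = -6, y = -8 + 9t, z = 6 - 8t

x = -6, y = -8 + 9t, z = 6 - 8t


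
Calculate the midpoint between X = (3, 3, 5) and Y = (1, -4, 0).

M = ((x₁+x₂)/2, (y₁+y₂)/2, (z₁+z₂)/2)
  = ((3 + 1)/2, (3 - 4)/2, (5 + 0)/2)
  = (4/2, -1/2, 5/2)
  = (2, -0.5, 2.5)

(2, -0.5, 2.5)


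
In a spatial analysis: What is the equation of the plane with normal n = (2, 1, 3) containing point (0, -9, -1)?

The plane through P with normal n = (a, b, c) satisfies n·(r - P) = 0,
i.e. ax + by + cz = a·x₀ + b·y₀ + c·z₀.
d = 2·0 + 1·(-9) + 3·(-1)
  = 0 - 9 - 3
  = -12
Equation: 2x + y + 3z = -12

2x + y + 3z = -12


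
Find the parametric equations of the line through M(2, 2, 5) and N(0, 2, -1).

Direction vector d = N - M = (0 - 2, 2 - 2, -1 - 5) = (-2, 0, -6)
Parametric form r = M + t·d:
x = 2 - 2t, y = 2, z = 5 - 6t

x = 2 - 2t, y = 2, z = 5 - 6t


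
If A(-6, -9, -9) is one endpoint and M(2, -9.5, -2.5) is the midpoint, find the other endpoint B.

B = 2M - A
  = (2·2 - (-6), 2·(-9.5) - (-9), 2·(-2.5) - (-9))
  = (4 + 6, -19 + 9, -5 + 9)
  = (10, -10, 4)

(10, -10, 4)


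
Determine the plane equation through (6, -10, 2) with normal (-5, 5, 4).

The plane through P with normal n = (a, b, c) satisfies n·(r - P) = 0,
i.e. ax + by + cz = a·x₀ + b·y₀ + c·z₀.
d = (-5)·6 + 5·(-10) + 4·2
  = -30 - 50 + 8
  = -72
Equation: -5x + 5y + 4z = -72

-5x + 5y + 4z = -72


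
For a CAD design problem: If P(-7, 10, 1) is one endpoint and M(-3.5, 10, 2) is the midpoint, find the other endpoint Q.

Q = 2M - P
  = (2·(-3.5) - (-7), 2·10 - 10, 2·2 - 1)
  = (-7 + 7, 20 - 10, 4 - 1)
  = (0, 10, 3)

(0, 10, 3)


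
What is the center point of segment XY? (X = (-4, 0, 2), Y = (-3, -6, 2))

M = ((x₁+x₂)/2, (y₁+y₂)/2, (z₁+z₂)/2)
  = ((-4 - 3)/2, (0 - 6)/2, (2 + 2)/2)
  = (-7/2, -6/2, 4/2)
  = (-3.5, -3, 2)

(-3.5, -3, 2)


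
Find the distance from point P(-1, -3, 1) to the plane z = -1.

distance = |a·x₀ + b·y₀ + c·z₀ - d| / √(a² + b² + c²)
  = |0·(-1) + 0·(-3) + 1·1 - (-1)| / √(0² + 0² + 1²)
  = |0 + 0 + 1 + 1| / √(0 + 0 + 1)
  = |2| / √1
  = 2 / 1
  ≈ 2

2


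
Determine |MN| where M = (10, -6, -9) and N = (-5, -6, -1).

d = √[(x₂-x₁)² + (y₂-y₁)² + (z₂-z₁)²]
  = √[(-15)² + 0² + 8²]
  = √[225 + 0 + 64]
  = √289
  ≈ 17

17


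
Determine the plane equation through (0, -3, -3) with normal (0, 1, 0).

The plane through P with normal n = (a, b, c) satisfies n·(r - P) = 0,
i.e. ax + by + cz = a·x₀ + b·y₀ + c·z₀.
d = 0·0 + 1·(-3) + 0·(-3)
  = 0 - 3 + 0
  = -3
Equation: y = -3

y = -3


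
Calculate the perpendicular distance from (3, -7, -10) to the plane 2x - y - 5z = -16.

distance = |a·x₀ + b·y₀ + c·z₀ - d| / √(a² + b² + c²)
  = |2·3 + (-1)·(-7) + (-5)·(-10) - (-16)| / √(2² + (-1)² + (-5)²)
  = |6 + 7 + 50 + 16| / √(4 + 1 + 25)
  = |79| / √30
  = 79 / 5.477
  ≈ 14.42

14.42


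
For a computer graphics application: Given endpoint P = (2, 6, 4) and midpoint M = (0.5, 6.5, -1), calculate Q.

Q = 2M - P
  = (2·0.5 - 2, 2·6.5 - 6, 2·(-1) - 4)
  = (1 - 2, 13 - 6, -2 - 4)
  = (-1, 7, -6)

(-1, 7, -6)


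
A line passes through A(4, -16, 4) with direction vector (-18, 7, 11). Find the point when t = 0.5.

P(t) = A + t·d
  = (4 + (-18)·0.5, -16 + 7·0.5, 4 + 11·0.5)
  = (4 - 9, -16 + 3.5, 4 + 5.5)
  = (-5, -12.5, 9.5)

(-5, -12.5, 9.5)


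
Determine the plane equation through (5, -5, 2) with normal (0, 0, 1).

The plane through P with normal n = (a, b, c) satisfies n·(r - P) = 0,
i.e. ax + by + cz = a·x₀ + b·y₀ + c·z₀.
d = 0·5 + 0·(-5) + 1·2
  = 0 + 0 + 2
  = 2
Equation: z = 2

z = 2


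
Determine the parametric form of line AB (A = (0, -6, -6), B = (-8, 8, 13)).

Direction vector d = B - A = (-8 + 0, 8 + 6, 13 + 6) = (-8, 14, 19)
Parametric form r = A + t·d:
x = 0 - 8t, y = -6 + 14t, z = -6 + 19t

x = 0 - 8t, y = -6 + 14t, z = -6 + 19t


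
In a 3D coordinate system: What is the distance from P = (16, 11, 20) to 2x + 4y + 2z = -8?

distance = |a·x₀ + b·y₀ + c·z₀ - d| / √(a² + b² + c²)
  = |2·16 + 4·11 + 2·20 - (-8)| / √(2² + 4² + 2²)
  = |32 + 44 + 40 + 8| / √(4 + 16 + 4)
  = |124| / √24
  = 124 / 4.899
  ≈ 25.31

25.31


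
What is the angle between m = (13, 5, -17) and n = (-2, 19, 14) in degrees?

m·n = 13·(-2) + 5·19 + (-17)·14 = -26 + 95 - 238 = -169
|m| = √(13² + 5² + (-17)²) = √483 ≈ 21.98
|n| = √((-2)² + 19² + 14²) = √561 ≈ 23.69
cos θ = (m·n)/(|m||n|) = -169/(21.98·23.69) ≈ -0.3247
θ = arccos(-0.3247) ≈ 108.9°

108.9°


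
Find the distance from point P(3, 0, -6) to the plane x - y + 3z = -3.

distance = |a·x₀ + b·y₀ + c·z₀ - d| / √(a² + b² + c²)
  = |1·3 + (-1)·0 + 3·(-6) - (-3)| / √(1² + (-1)² + 3²)
  = |3 + 0 - 18 + 3| / √(1 + 1 + 9)
  = |-12| / √11
  = 12 / 3.317
  ≈ 3.618

3.618


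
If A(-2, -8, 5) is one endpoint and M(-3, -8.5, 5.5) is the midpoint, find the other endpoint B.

B = 2M - A
  = (2·(-3) - (-2), 2·(-8.5) - (-8), 2·5.5 - 5)
  = (-6 + 2, -17 + 8, 11 - 5)
  = (-4, -9, 6)

(-4, -9, 6)


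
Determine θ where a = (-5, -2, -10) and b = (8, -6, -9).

a·b = (-5)·8 + (-2)·(-6) + (-10)·(-9) = -40 + 12 + 90 = 62
|a| = √((-5)² + (-2)² + (-10)²) = √129 ≈ 11.36
|b| = √(8² + (-6)² + (-9)²) = √181 ≈ 13.45
cos θ = (a·b)/(|a||b|) = 62/(11.36·13.45) ≈ 0.4057
θ = arccos(0.4057) ≈ 66.06°

66.06°


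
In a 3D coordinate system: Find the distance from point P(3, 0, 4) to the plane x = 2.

distance = |a·x₀ + b·y₀ + c·z₀ - d| / √(a² + b² + c²)
  = |1·3 + 0·0 + 0·4 - 2| / √(1² + 0² + 0²)
  = |3 + 0 + 0 - 2| / √(1 + 0 + 0)
  = |1| / √1
  = 1 / 1
  ≈ 1

1


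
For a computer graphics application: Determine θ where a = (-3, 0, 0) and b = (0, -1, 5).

a·b = (-3)·0 + 0·(-1) + 0·5 = 0 + 0 + 0 = 0
|a| = √((-3)² + 0² + 0²) = √9 ≈ 3
|b| = √(0² + (-1)² + 5²) = √26 ≈ 5.099
cos θ = (a·b)/(|a||b|) = 0/(3·5.099) ≈ 0
θ = arccos(0) ≈ 90°

90°


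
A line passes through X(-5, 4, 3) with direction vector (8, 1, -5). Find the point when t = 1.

P(t) = X + t·d
  = (-5 + 8·1, 4 + 1·1, 3 + (-5)·1)
  = (-5 + 8, 4 + 1, 3 - 5)
  = (3, 5, -2)

(3, 5, -2)


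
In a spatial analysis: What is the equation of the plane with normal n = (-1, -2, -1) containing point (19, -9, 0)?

The plane through P with normal n = (a, b, c) satisfies n·(r - P) = 0,
i.e. ax + by + cz = a·x₀ + b·y₀ + c·z₀.
d = (-1)·19 + (-2)·(-9) + (-1)·0
  = -19 + 18 + 0
  = -1
Equation: -x - 2y - z = -1

-x - 2y - z = -1


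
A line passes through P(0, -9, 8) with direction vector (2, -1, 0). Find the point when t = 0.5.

P(t) = P + t·d
  = (0 + 2·0.5, -9 + (-1)·0.5, 8 + 0·0.5)
  = (0 + 1, -9 - 0.5, 8 + 0)
  = (1, -9.5, 8)

(1, -9.5, 8)


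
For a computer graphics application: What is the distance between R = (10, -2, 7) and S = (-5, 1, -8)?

d = √[(x₂-x₁)² + (y₂-y₁)² + (z₂-z₁)²]
  = √[(-15)² + 3² + (-15)²]
  = √[225 + 9 + 225]
  = √459
  ≈ 21.42

21.42
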